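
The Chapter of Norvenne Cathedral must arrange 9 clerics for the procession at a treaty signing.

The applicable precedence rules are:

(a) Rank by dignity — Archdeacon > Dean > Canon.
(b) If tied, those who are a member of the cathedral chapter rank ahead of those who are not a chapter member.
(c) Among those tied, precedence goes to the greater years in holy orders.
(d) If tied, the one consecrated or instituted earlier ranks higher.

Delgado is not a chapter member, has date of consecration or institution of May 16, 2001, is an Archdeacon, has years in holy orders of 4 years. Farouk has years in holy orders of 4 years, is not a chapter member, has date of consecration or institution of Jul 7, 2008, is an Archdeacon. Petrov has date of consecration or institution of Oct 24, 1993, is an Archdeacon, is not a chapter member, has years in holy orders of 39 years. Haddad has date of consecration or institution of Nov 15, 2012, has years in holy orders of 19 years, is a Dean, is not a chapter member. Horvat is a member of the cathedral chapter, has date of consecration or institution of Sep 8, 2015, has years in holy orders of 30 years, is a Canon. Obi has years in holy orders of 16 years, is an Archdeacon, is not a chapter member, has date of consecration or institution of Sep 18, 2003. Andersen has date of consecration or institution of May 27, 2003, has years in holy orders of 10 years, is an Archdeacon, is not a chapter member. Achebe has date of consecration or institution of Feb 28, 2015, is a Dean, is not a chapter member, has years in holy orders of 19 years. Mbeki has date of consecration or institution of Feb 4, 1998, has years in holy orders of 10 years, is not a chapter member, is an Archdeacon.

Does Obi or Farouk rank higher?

By dignity: Petrov, Obi, Mbeki, Andersen, Delgado and Farouk (Archdeacon); then Haddad and Achebe (Dean); then Horvat (Canon).
Petrov, Obi, Mbeki, Andersen, Delgado and Farouk are each not a chapter member, so the next rule applies.
Among Petrov, Obi, Mbeki, Andersen, Delgado and Farouk, by years in holy orders (higher first): Petrov (39 years) before Obi (16 years) before Mbeki and Andersen (10 years) before Delgado and Farouk (4 years).
Among Mbeki and Andersen, by date of consecration or institution (earlier first): Mbeki (Feb 4, 1998) before Andersen (May 27, 2003).
Among Delgado and Farouk, by date of consecration or institution (earlier first): Delgado (May 16, 2001) before Farouk (Jul 7, 2008).
Haddad and Achebe are each not a chapter member, so the next rule applies.
Haddad and Achebe both have years in holy orders 19 years, so the next rule applies.
Among Haddad and Achebe, by date of consecration or institution (earlier first): Haddad (Nov 15, 2012) before Achebe (Feb 28, 2015).
So Obi takes precedence.

Obi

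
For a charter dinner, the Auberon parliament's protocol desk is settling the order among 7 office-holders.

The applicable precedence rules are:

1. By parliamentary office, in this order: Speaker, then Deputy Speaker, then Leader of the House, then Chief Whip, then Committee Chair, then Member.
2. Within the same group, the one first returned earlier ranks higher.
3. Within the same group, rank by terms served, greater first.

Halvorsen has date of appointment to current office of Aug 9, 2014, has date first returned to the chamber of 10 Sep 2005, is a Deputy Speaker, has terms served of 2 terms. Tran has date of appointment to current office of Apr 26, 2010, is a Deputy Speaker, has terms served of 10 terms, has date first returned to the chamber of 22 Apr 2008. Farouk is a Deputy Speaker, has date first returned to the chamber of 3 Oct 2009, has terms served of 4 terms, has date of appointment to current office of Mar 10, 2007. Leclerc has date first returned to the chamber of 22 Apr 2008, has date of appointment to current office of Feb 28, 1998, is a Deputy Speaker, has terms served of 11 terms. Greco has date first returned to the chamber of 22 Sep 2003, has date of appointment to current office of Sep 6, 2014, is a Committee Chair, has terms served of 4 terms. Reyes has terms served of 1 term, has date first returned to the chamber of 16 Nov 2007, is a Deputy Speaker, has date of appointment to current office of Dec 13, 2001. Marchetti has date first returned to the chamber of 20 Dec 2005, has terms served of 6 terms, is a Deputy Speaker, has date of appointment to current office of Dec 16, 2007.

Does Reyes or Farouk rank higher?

Reyes

By parliamentary office: Halvorsen, Marchetti, Reyes, Leclerc, Tran and Farouk (Deputy Speaker); then Greco (Committee Chair).
Among Halvorsen, Marchetti, Reyes, Leclerc, Tran and Farouk, by date first returned to the chamber (earlier first): Halvorsen (10 Sep 2005) before Marchetti (20 Dec 2005) before Reyes (16 Nov 2007) before Leclerc and Tran (22 Apr 2008) before Farouk (3 Oct 2009).
Among Leclerc and Tran, by terms served (higher first): Leclerc (11 terms) before Tran (10 terms).
So Reyes takes precedence.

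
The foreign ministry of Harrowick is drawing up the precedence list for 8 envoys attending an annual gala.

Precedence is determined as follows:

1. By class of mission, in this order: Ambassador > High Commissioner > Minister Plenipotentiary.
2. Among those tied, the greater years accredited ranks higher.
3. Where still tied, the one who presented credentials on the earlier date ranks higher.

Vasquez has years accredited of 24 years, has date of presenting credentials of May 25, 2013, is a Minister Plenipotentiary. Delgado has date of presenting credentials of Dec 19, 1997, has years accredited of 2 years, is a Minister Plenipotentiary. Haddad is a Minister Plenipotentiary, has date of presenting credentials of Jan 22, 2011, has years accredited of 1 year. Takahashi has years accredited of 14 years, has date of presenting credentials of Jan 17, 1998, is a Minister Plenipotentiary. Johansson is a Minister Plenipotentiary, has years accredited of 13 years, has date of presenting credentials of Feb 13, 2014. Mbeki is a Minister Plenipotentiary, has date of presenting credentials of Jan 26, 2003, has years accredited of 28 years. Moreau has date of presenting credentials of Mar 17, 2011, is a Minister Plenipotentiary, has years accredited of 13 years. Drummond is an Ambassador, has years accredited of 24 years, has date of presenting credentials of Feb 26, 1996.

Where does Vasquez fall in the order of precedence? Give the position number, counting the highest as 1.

By class of mission: Drummond (Ambassador); then Mbeki, Vasquez, Takahashi, Moreau, Johansson, Delgado and Haddad (Minister Plenipotentiary).
Among Mbeki, Vasquez, Takahashi, Moreau, Johansson, Delgado and Haddad, by years accredited (higher first): Mbeki (28 years) before Vasquez (24 years) before Takahashi (14 years) before Moreau and Johansson (13 years) before Delgado (2 years) before Haddad (1 year).
Among Moreau and Johansson, by date of presenting credentials (earlier first): Moreau (Mar 17, 2011) before Johansson (Feb 13, 2014).
Order: Drummond, Mbeki, Vasquez, Takahashi, Moreau, Johansson, Delgado, Haddad. So position 3.

3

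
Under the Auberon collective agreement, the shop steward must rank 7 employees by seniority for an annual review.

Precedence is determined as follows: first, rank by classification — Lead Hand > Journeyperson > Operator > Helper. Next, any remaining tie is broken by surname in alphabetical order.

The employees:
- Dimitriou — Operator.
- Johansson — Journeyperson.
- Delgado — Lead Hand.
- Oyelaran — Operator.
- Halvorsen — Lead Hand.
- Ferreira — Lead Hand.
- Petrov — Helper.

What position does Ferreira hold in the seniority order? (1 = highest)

By classification: Delgado, Ferreira and Halvorsen (Lead Hand); then Johansson (Journeyperson); then Dimitriou and Oyelaran (Operator); then Petrov (Helper).
Among Delgado, Ferreira and Halvorsen, alphabetically by surname: Delgado before Ferreira before Halvorsen.
Among Dimitriou and Oyelaran, alphabetically by surname: Dimitriou before Oyelaran.
Order: Delgado, Ferreira, Halvorsen, Johansson, Dimitriou, Oyelaran, Petrov. So position 2.

2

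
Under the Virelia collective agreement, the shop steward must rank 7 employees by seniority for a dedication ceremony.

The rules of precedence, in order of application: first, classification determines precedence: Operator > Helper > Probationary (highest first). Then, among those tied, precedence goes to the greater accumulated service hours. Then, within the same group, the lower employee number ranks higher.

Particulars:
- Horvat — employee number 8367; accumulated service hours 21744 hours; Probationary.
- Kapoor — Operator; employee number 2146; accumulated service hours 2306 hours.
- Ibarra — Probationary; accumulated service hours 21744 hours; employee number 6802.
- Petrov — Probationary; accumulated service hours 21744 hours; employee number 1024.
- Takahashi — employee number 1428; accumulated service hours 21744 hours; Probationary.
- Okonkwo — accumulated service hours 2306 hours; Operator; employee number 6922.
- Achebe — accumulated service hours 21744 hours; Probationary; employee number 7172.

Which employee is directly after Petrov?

By classification: Kapoor and Okonkwo (Operator); then Petrov, Takahashi, Ibarra, Achebe and Horvat (Probationary).
Kapoor and Okonkwo both have accumulated service hours 2306 hours, so the next rule applies.
Among Kapoor and Okonkwo, by employee number (lower first): Kapoor (2146) before Okonkwo (6922).
Petrov, Takahashi, Ibarra, Achebe and Horvat all have accumulated service hours 21744 hours, so the next rule applies.
Among Petrov, Takahashi, Ibarra, Achebe and Horvat, by employee number (lower first): Petrov (1024) before Takahashi (1428) before Ibarra (6802) before Achebe (7172) before Horvat (8367).
Order: Kapoor, Okonkwo, Petrov, Takahashi, Ibarra, Achebe, Horvat.

Takahashi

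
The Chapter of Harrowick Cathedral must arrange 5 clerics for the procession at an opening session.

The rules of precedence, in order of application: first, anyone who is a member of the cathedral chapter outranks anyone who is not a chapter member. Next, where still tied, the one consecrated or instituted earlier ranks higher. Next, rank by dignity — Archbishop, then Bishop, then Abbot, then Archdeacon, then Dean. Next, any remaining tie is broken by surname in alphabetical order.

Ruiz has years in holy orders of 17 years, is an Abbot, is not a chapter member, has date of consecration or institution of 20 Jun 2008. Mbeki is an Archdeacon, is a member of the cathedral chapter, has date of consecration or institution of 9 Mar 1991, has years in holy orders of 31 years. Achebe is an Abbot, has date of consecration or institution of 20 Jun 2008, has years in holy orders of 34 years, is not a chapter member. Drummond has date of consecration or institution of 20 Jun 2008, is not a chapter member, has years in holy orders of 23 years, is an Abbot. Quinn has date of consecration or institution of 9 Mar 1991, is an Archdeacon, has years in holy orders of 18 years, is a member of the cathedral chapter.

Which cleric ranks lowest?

By the first rule: Mbeki and Quinn (both a member of the cathedral chapter); then Achebe, Drummond and Ruiz (each not a chapter member).
Mbeki and Quinn both have date of consecration or institution 9 Mar 1991, so the next rule applies.
Mbeki and Quinn are each Archdeacon, so the next rule applies.
Among Mbeki and Quinn, alphabetically by surname: Mbeki before Quinn.
Achebe, Drummond and Ruiz all have date of consecration or institution 20 Jun 2008, so the next rule applies.
Achebe, Drummond and Ruiz are each Abbot, so the next rule applies.
Among Achebe, Drummond and Ruiz, alphabetically by surname: Achebe before Drummond before Ruiz.
Order: Mbeki, Quinn, Achebe, Drummond, Ruiz.

Ruiz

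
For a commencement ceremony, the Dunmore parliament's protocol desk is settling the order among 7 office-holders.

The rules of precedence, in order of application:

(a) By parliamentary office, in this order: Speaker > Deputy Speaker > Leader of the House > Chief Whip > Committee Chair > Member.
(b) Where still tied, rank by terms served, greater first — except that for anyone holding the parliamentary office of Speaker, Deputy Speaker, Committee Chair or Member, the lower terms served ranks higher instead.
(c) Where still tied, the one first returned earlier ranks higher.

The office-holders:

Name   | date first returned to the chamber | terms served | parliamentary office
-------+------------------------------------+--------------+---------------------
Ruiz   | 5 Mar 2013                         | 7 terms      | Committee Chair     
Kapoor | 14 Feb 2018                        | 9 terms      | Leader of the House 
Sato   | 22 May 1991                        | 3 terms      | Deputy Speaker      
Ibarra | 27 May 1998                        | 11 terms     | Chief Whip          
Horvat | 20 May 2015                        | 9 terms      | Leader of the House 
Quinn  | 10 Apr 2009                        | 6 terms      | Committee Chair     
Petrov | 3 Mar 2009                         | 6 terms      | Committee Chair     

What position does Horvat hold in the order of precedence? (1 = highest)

By parliamentary office: Sato (Deputy Speaker); then Horvat and Kapoor (Leader of the House); then Ibarra (Chief Whip); then Petrov, Quinn and Ruiz (Committee Chair).
Horvat and Kapoor both have terms served 9 terms, so the next rule applies.
Among Horvat and Kapoor, by date first returned to the chamber (earlier first): Horvat (20 May 2015) before Kapoor (14 Feb 2018).
Among Petrov, Quinn and Ruiz, by terms served (lower first) (reversed rule for this group): Petrov and Quinn (6 terms) before Ruiz (7 terms).
Among Petrov and Quinn, by date first returned to the chamber (earlier first): Petrov (3 Mar 2009) before Quinn (10 Apr 2009).
Order: Sato, Horvat, Kapoor, Ibarra, Petrov, Quinn, Ruiz. So position 2.

2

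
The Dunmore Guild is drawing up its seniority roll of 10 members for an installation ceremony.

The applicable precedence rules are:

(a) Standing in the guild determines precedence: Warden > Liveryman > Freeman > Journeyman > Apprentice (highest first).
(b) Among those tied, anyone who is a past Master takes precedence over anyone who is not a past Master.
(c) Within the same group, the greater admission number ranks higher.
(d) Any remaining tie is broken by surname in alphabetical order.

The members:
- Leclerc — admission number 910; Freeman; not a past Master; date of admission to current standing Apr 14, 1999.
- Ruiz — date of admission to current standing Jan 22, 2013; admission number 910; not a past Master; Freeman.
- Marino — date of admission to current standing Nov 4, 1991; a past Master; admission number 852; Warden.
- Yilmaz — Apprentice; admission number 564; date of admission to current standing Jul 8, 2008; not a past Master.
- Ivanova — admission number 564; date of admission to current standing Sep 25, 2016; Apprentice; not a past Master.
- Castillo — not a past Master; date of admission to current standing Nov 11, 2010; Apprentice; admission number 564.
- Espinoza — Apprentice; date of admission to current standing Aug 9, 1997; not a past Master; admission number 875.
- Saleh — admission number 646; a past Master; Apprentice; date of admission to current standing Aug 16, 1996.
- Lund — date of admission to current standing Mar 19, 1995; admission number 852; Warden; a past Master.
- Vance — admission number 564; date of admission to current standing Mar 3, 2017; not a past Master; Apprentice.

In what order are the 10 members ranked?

By standing in the guild: Lund and Marino (Warden); then Leclerc and Ruiz (Freeman); then Saleh, Espinoza, Castillo, Ivanova, Vance and Yilmaz (Apprentice).
Lund and Marino are each a past Master, so the next rule applies.
Lund and Marino both have admission number 852, so the next rule applies.
Among Lund and Marino, alphabetically by surname: Lund before Marino.
Leclerc and Ruiz are each not a past Master, so the next rule applies.
Leclerc and Ruiz both have admission number 910, so the next rule applies.
Among Leclerc and Ruiz, alphabetically by surname: Leclerc before Ruiz.
Among Saleh, Espinoza, Castillo, Ivanova, Vance and Yilmaz, a past Master before not a past Master: Saleh (a past Master) before Espinoza, Castillo, Ivanova, Vance and Yilmaz (not a past Master).
Among Espinoza, Castillo, Ivanova, Vance and Yilmaz, by admission number (higher first): Espinoza (875) before Castillo, Ivanova, Vance and Yilmaz (564).
Among Castillo, Ivanova, Vance and Yilmaz, alphabetically by surname: Castillo before Ivanova before Vance before Yilmaz.
Full order: Lund, Marino, Leclerc, Ruiz, Saleh, Espinoza, Castillo, Ivanova, Vance, Yilmaz.

Lund, Marino, Leclerc, Ruiz, Saleh, Espinoza, Castillo, Ivanova, Vance, Yilmaz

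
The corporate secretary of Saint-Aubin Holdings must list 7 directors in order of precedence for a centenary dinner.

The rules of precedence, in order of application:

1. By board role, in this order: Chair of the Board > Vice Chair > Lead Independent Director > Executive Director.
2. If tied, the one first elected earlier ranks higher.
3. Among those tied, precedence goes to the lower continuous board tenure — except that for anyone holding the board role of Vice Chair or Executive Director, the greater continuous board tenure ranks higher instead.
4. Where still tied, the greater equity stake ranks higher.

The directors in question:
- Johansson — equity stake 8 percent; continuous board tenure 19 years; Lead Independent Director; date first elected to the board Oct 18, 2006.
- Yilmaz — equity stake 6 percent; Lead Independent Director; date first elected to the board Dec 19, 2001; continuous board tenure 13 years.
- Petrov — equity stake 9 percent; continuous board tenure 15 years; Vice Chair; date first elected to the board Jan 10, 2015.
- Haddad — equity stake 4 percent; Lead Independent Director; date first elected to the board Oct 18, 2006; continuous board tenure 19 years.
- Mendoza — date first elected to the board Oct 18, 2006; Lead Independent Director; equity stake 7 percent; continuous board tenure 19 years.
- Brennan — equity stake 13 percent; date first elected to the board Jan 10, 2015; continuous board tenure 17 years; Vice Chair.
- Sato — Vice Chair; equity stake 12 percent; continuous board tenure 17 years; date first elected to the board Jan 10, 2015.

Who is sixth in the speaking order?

Mendoza

By board role: Brennan, Sato and Petrov (Vice Chair); then Yilmaz, Johansson, Mendoza and Haddad (Lead Independent Director).
Brennan, Sato and Petrov all have date first elected to the board Jan 10, 2015, so the next rule applies.
Among Brennan, Sato and Petrov, by continuous board tenure (higher first) (reversed rule for this group): Brennan and Sato (17 years) before Petrov (15 years).
Among Brennan and Sato, by equity stake (higher first): Brennan (13 percent) before Sato (12 percent).
Among Yilmaz, Johansson, Mendoza and Haddad, by date first elected to the board (earlier first): Yilmaz (Dec 19, 2001) before Johansson, Mendoza and Haddad (Oct 18, 2006).
Johansson, Mendoza and Haddad all have continuous board tenure 19 years, so the next rule applies.
Among Johansson, Mendoza and Haddad, by equity stake (higher first): Johansson (8 percent) before Mendoza (7 percent) before Haddad (4 percent).
Order: Brennan, Sato, Petrov, Yilmaz, Johansson, Mendoza, Haddad.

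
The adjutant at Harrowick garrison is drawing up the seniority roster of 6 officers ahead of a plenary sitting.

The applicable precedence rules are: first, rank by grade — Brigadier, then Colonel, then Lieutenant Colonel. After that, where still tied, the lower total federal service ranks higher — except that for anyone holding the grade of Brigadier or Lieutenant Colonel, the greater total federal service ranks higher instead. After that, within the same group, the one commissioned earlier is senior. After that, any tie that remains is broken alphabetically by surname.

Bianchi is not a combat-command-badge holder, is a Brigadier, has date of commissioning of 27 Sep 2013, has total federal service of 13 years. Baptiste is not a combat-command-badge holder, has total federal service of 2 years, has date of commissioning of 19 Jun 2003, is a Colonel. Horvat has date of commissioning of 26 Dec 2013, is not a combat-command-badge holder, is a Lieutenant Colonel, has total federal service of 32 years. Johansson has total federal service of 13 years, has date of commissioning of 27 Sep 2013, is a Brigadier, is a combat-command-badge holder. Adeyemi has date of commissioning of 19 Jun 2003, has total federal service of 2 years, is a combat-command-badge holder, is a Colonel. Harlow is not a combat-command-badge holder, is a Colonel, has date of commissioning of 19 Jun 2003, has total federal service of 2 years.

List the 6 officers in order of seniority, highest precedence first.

By grade: Bianchi and Johansson (Brigadier); then Adeyemi, Baptiste and Harlow (Colonel); then Horvat (Lieutenant Colonel).
Bianchi and Johansson both have total federal service 13 years, so the next rule applies.
Bianchi and Johansson both have date of commissioning 27 Sep 2013, so the next rule applies.
Among Bianchi and Johansson, alphabetically by surname: Bianchi before Johansson.
Adeyemi, Baptiste and Harlow all have total federal service 2 years, so the next rule applies.
Adeyemi, Baptiste and Harlow all have date of commissioning 19 Jun 2003, so the next rule applies.
Among Adeyemi, Baptiste and Harlow, alphabetically by surname: Adeyemi before Baptiste before Harlow.
Full order: Bianchi, Johansson, Adeyemi, Baptiste, Harlow, Horvat.

Bianchi, Johansson, Adeyemi, Baptiste, Harlow, Horvat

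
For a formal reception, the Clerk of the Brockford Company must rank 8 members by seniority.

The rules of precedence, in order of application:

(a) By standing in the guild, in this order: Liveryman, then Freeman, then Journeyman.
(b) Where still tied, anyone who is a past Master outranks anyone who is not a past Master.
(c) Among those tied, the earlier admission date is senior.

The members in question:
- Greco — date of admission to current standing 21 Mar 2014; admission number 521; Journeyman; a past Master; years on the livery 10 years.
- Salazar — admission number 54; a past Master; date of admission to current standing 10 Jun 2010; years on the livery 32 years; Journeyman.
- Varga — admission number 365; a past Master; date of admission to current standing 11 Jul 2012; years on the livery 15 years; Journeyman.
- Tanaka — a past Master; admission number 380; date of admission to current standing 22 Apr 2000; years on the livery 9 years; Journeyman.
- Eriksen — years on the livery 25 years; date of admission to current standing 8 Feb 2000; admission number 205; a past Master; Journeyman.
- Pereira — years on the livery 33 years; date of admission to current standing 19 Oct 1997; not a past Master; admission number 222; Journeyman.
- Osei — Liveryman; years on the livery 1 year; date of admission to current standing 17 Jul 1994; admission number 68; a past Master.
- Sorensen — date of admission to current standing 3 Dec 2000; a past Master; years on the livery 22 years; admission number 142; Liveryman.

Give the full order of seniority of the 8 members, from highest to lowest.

Osei, Sorensen, Eriksen, Tanaka, Salazar, Varga, Greco, Pereira

By standing in the guild: Osei and Sorensen (Liveryman); then Eriksen, Tanaka, Salazar, Varga, Greco and Pereira (Journeyman).
Osei and Sorensen are each a past Master, so the next rule applies.
Among Osei and Sorensen, by date of admission to current standing (earlier first): Osei (17 Jul 1994) before Sorensen (3 Dec 2000).
Among Eriksen, Tanaka, Salazar, Varga, Greco and Pereira, a past Master before not a past Master: Eriksen, Tanaka, Salazar, Varga and Greco (a past Master) before Pereira (not a past Master).
Among Eriksen, Tanaka, Salazar, Varga and Greco, by date of admission to current standing (earlier first): Eriksen (8 Feb 2000) before Tanaka (22 Apr 2000) before Salazar (10 Jun 2010) before Varga (11 Jul 2012) before Greco (21 Mar 2014).
Full order: Osei, Sorensen, Eriksen, Tanaka, Salazar, Varga, Greco, Pereira.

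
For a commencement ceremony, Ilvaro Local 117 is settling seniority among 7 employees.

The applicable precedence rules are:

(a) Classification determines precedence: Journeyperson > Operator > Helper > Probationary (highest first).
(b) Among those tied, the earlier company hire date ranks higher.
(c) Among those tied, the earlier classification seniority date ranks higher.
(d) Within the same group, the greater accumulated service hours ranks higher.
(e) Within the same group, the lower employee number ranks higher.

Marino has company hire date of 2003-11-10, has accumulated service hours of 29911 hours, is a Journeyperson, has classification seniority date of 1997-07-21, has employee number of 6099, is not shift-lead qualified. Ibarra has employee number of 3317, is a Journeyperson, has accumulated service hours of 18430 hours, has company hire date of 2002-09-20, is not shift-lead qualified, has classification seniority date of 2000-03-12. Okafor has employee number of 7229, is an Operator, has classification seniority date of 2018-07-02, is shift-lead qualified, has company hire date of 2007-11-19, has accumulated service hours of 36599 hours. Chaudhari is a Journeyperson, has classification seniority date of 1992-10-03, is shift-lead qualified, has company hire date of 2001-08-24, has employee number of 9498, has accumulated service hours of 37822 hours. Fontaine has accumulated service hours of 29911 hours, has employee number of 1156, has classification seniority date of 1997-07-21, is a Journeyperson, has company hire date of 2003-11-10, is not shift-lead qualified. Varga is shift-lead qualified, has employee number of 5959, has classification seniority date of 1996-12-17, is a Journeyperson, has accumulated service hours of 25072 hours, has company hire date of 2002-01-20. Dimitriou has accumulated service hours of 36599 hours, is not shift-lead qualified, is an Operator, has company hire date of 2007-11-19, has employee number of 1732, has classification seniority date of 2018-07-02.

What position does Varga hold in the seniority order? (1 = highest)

2

By classification: Chaudhari, Varga, Ibarra, Fontaine and Marino (Journeyperson); then Dimitriou and Okafor (Operator).
Among Chaudhari, Varga, Ibarra, Fontaine and Marino, by company hire date (earlier first): Chaudhari (2001-08-24) before Varga (2002-01-20) before Ibarra (2002-09-20) before Fontaine and Marino (2003-11-10).
Fontaine and Marino both have classification seniority date 1997-07-21, so the next rule applies.
Fontaine and Marino both have accumulated service hours 29911 hours, so the next rule applies.
Among Fontaine and Marino, by employee number (lower first): Fontaine (1156) before Marino (6099).
Dimitriou and Okafor both have company hire date 2007-11-19, so the next rule applies.
Dimitriou and Okafor both have classification seniority date 2018-07-02, so the next rule applies.
Dimitriou and Okafor both have accumulated service hours 36599 hours, so the next rule applies.
Among Dimitriou and Okafor, by employee number (lower first): Dimitriou (1732) before Okafor (7229).
Order: Chaudhari, Varga, Ibarra, Fontaine, Marino, Dimitriou, Okafor. So position 2.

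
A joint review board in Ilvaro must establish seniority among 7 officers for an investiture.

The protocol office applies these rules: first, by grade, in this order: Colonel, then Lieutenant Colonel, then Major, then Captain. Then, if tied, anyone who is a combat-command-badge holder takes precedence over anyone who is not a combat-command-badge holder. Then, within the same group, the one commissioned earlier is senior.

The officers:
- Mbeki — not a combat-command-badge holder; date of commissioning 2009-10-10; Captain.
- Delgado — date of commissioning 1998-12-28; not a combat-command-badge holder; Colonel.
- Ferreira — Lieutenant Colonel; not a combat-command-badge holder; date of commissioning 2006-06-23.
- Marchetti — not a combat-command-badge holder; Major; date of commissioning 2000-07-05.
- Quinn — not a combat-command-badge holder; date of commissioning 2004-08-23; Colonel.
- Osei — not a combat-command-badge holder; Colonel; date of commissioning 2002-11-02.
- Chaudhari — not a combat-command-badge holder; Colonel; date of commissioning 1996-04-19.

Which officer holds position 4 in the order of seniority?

Quinn

By grade: Chaudhari, Delgado, Osei and Quinn (Colonel); then Ferreira (Lieutenant Colonel); then Marchetti (Major); then Mbeki (Captain).
Chaudhari, Delgado, Osei and Quinn are each not a combat-command-badge holder, so the next rule applies.
Among Chaudhari, Delgado, Osei and Quinn, by date of commissioning (earlier first): Chaudhari (1996-04-19) before Delgado (1998-12-28) before Osei (2002-11-02) before Quinn (2004-08-23).
Order: Chaudhari, Delgado, Osei, Quinn, Ferreira, Marchetti, Mbeki.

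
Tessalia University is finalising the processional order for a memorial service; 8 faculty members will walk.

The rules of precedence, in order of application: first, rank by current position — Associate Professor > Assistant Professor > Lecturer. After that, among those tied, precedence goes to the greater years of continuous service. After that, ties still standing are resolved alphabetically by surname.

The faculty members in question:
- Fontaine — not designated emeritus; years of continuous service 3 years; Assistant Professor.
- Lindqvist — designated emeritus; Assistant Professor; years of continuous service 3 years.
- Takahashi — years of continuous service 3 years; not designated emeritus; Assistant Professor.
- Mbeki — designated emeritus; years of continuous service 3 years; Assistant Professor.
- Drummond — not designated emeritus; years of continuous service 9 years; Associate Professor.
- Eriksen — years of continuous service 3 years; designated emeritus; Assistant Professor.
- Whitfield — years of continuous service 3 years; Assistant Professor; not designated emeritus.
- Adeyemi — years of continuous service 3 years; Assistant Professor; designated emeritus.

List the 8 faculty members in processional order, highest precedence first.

Drummond, Adeyemi, Eriksen, Fontaine, Lindqvist, Mbeki, Takahashi, Whitfield

By current position: Drummond (Associate Professor); then Adeyemi, Eriksen, Fontaine, Lindqvist, Mbeki, Takahashi and Whitfield (Assistant Professor).
Adeyemi, Eriksen, Fontaine, Lindqvist, Mbeki, Takahashi and Whitfield all have years of continuous service 3 years, so the next rule applies.
Among Adeyemi, Eriksen, Fontaine, Lindqvist, Mbeki, Takahashi and Whitfield, alphabetically by surname: Adeyemi before Eriksen before Fontaine before Lindqvist before Mbeki before Takahashi before Whitfield.
Full order: Drummond, Adeyemi, Eriksen, Fontaine, Lindqvist, Mbeki, Takahashi, Whitfield.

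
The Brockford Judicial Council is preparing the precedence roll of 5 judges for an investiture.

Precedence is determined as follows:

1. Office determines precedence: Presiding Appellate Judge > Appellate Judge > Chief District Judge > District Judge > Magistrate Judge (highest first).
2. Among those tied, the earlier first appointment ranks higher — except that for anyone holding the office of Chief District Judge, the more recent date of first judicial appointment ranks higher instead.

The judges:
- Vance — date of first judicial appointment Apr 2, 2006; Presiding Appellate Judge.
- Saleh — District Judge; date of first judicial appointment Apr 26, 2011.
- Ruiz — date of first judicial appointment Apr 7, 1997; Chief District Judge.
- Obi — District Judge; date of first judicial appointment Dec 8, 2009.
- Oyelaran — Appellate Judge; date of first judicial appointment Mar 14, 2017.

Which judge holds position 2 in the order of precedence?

By office: Vance (Presiding Appellate Judge); then Oyelaran (Appellate Judge); then Ruiz (Chief District Judge); then Obi and Saleh (District Judge).
Among Obi and Saleh, by date of first judicial appointment (earlier first): Obi (Dec 8, 2009) before Saleh (Apr 26, 2011).
Order: Vance, Oyelaran, Ruiz, Obi, Saleh.

Oyelaran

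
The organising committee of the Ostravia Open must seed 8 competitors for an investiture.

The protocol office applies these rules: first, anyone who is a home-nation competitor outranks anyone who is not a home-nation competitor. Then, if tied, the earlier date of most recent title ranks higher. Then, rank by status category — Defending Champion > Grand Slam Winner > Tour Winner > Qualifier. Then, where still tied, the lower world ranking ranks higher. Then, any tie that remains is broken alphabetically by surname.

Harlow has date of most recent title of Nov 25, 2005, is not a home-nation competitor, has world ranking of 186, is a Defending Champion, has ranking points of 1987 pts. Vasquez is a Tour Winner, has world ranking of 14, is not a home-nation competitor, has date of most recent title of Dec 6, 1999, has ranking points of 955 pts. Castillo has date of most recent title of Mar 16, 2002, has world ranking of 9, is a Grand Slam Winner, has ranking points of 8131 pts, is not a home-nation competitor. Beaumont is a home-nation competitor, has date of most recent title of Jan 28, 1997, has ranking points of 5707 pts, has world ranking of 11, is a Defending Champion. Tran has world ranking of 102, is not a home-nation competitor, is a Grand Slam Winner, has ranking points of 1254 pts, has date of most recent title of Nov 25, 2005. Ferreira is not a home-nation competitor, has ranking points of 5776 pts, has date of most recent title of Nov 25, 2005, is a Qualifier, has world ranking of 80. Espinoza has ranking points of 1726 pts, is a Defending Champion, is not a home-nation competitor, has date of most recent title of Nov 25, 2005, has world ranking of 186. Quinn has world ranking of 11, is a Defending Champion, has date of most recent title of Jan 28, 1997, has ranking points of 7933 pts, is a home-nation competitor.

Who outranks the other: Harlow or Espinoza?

Espinoza

By the first rule: Beaumont and Quinn (both a home-nation competitor); then Vasquez, Castillo, Espinoza, Harlow, Tran and Ferreira (each not a home-nation competitor).
Beaumont and Quinn both have date of most recent title Jan 28, 1997, so the next rule applies.
Beaumont and Quinn are each Defending Champion, so the next rule applies.
Beaumont and Quinn both have world ranking 11, so the next rule applies.
Among Beaumont and Quinn, alphabetically by surname: Beaumont before Quinn.
Among Vasquez, Castillo, Espinoza, Harlow, Tran and Ferreira, by date of most recent title (earlier first): Vasquez (Dec 6, 1999) before Castillo (Mar 16, 2002) before Espinoza, Harlow, Tran and Ferreira (Nov 25, 2005).
Among Espinoza, Harlow, Tran and Ferreira, by status category: Espinoza and Harlow (Defending Champion) before Tran (Grand Slam Winner) before Ferreira (Qualifier).
Espinoza and Harlow both have world ranking 186, so the next rule applies.
Among Espinoza and Harlow, alphabetically by surname: Espinoza before Harlow.
So Espinoza takes precedence.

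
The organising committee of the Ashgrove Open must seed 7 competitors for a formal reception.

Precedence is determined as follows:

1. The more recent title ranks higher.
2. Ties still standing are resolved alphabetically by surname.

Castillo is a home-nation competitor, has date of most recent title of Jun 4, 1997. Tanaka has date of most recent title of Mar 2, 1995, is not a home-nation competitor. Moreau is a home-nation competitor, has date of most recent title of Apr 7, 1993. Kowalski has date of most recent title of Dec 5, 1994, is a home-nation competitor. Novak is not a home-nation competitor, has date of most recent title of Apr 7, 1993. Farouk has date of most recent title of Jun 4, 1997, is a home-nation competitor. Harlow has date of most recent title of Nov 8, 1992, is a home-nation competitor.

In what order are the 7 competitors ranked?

By date of most recent title (later first): Castillo and Farouk (both Jun 4, 1997); then Tanaka (Mar 2, 1995); then Kowalski (Dec 5, 1994); then Moreau and Novak (both Apr 7, 1993); then Harlow (Nov 8, 1992).
Among Castillo and Farouk, alphabetically by surname: Castillo before Farouk.
Among Moreau and Novak, alphabetically by surname: Moreau before Novak.
Full order: Castillo, Farouk, Tanaka, Kowalski, Moreau, Novak, Harlow.

Castillo, Farouk, Tanaka, Kowalski, Moreau, Novak, Harlow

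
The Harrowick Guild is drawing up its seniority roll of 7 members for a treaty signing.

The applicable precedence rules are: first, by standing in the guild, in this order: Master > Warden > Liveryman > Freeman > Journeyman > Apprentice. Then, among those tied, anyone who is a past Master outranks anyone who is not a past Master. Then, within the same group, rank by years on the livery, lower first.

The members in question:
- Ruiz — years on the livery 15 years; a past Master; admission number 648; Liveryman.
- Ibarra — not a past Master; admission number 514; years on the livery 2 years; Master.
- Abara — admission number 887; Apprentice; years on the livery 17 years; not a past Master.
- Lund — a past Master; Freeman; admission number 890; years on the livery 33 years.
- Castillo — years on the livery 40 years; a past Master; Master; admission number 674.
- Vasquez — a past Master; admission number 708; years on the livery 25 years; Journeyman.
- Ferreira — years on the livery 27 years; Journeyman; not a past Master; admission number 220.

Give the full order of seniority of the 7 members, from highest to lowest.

Castillo, Ibarra, Ruiz, Lund, Vasquez, Ferreira, Abara

By standing in the guild: Castillo and Ibarra (Master); then Ruiz (Liveryman); then Lund (Freeman); then Vasquez and Ferreira (Journeyman); then Abara (Apprentice).
Among Castillo and Ibarra, a past Master before not a past Master: Castillo (a past Master) before Ibarra (not a past Master).
Among Vasquez and Ferreira, a past Master before not a past Master: Vasquez (a past Master) before Ferreira (not a past Master).
Full order: Castillo, Ibarra, Ruiz, Lund, Vasquez, Ferreira, Abara.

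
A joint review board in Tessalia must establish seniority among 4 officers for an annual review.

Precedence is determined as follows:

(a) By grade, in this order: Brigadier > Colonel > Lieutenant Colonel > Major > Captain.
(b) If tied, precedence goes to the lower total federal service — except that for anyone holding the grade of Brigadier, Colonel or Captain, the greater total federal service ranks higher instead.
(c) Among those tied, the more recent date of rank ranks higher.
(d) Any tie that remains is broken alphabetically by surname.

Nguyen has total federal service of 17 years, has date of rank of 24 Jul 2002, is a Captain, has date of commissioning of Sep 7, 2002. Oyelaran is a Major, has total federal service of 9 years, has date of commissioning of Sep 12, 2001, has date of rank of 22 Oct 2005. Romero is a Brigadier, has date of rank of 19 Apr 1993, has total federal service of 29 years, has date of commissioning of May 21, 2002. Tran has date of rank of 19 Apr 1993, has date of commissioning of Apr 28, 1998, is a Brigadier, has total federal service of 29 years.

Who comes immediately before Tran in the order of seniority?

Romero

By grade: Romero and Tran (Brigadier); then Oyelaran (Major); then Nguyen (Captain).
Romero and Tran both have total federal service 29 years, so the next rule applies.
Romero and Tran both have date of rank 19 Apr 1993, so the next rule applies.
Among Romero and Tran, alphabetically by surname: Romero before Tran.
Order: Romero, Tran, Oyelaran, Nguyen.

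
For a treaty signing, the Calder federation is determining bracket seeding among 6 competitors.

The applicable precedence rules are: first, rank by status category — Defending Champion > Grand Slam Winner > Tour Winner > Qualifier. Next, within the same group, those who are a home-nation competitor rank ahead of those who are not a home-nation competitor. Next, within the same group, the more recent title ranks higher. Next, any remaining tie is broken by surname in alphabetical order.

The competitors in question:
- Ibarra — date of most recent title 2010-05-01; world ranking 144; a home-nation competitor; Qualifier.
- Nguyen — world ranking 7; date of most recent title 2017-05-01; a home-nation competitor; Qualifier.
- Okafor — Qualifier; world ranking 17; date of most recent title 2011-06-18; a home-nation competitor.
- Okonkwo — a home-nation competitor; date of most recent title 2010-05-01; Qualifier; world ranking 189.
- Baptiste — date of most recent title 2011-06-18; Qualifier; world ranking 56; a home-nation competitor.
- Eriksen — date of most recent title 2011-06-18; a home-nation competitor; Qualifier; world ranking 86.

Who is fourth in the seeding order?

By status category: Nguyen, Baptiste, Eriksen, Okafor, Ibarra and Okonkwo (Qualifier).
Nguyen, Baptiste, Eriksen, Okafor, Ibarra and Okonkwo are each a home-nation competitor, so the next rule applies.
Among Nguyen, Baptiste, Eriksen, Okafor, Ibarra and Okonkwo, by date of most recent title (later first): Nguyen (2017-05-01) before Baptiste, Eriksen and Okafor (2011-06-18) before Ibarra and Okonkwo (2010-05-01).
Among Baptiste, Eriksen and Okafor, alphabetically by surname: Baptiste before Eriksen before Okafor.
Among Ibarra and Okonkwo, alphabetically by surname: Ibarra before Okonkwo.
Order: Nguyen, Baptiste, Eriksen, Okafor, Ibarra, Okonkwo.

Okafor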